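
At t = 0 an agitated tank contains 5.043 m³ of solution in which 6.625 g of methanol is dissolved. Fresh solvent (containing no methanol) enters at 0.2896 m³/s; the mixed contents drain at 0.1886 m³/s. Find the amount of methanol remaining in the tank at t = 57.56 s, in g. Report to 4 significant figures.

Let m(t) be the amount of methanol. Volume: V(t) = V₀ + (Q_in − Q_out) t = 5.043 + 0.101000 t; V(57.56) = 10.8566 m³.
No methanol enters, so dm/dt = −Q_out · (m/V).
dm/m = −Q_out dt/(V₀ + 0.101000 t); integrating gives ln(m/m₀) = −(Q_out/(Q_in−Q_out)) ln(V/V₀).
m = m₀ (V₀/V)^(Q_out/(Q_in−Q_out)) = 6.625 × (5.043/10.8566)^(1.86733) = 1.58256 g.

1.583 g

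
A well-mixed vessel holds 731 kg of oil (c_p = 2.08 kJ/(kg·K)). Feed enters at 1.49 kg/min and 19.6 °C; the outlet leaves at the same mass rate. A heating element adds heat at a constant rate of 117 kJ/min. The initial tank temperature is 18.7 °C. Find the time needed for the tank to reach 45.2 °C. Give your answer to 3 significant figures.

568 min

M c_p dT/dt = ṁ c_p (T_in − T) + Q̇.
τ = M/ṁ = 490.60 min; T_ss = T_in + Q̇/(ṁ c_p) = 57.352 °C.
T(t) = T_ss + (T₀ − T_ss) e^(−t/τ). Set T = 45.2:
e^(−t/τ) = (45.2 − 57.352)/(18.7 − 57.352) = 0.31439
t = −490.60 · ln(0.31439) = 567.69 min.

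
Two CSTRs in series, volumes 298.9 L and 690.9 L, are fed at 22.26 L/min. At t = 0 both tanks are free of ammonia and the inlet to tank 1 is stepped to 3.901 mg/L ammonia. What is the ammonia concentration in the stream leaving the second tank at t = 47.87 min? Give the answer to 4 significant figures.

Each tank obeys Vᵢ dCᵢ/dt = Q(Cᵢ₋₁ − Cᵢ), so τᵢ = Vᵢ/Q.
τ₁ = 298.9/22.26 = 13.4277 min; τ₂ = 690.9/22.26 = 31.0377 min.
Solving the cascade with C₁(0)=C₂(0)=0 gives C₂(t) = C_in[1 − (τ₁ e^(−t/τ₁) − τ₂ e^(−t/τ₂))/(τ₁ − τ₂)].
At t = 47.87: e^(−t/τ₁) = 0.0282963, e^(−t/τ₂) = 0.213885.
C₂ = 3.901·[1 − (13.4277·0.0282963 − 31.0377·0.213885)/(-17.6101)] = 3.901·0.644603 = 2.51460 mg/L.

2.515 mg/L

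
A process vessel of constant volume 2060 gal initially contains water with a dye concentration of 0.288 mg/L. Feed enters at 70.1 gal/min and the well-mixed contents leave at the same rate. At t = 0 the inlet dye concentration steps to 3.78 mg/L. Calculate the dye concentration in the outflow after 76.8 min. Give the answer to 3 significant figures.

3.52 mg/L

Species balance on the tank: V dC/dt = Q(C_in − C).
So dC/dt = (C_in − C)/τ with τ = V/Q = 2060/70.1 = 29.387 min.
C approaches C_in exponentially: C(t) = C_in + (C₀ − C_in) e^(−t/τ).
C(76.8) = 3.78 + (0.288 − 3.78)·e^(−76.8/29.387) = 3.78 + (-3.4920)·0.073282 = 3.5241 mg/L.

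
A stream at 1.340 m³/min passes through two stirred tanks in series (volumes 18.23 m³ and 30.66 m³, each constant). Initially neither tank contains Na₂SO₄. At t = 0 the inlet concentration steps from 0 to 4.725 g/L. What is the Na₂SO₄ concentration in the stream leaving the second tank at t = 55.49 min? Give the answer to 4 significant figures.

3.811 g/L

Each tank obeys Vᵢ dCᵢ/dt = Q(Cᵢ₋₁ − Cᵢ), so τᵢ = Vᵢ/Q.
τ₁ = 18.23/1.340 = 13.6045 min; τ₂ = 30.66/1.340 = 22.8806 min.
Solving the cascade with C₁(0)=C₂(0)=0 gives C₂(t) = C_in[1 − (τ₁ e^(−t/τ₁) − τ₂ e^(−t/τ₂))/(τ₁ − τ₂)].
At t = 55.49: e^(−t/τ₁) = 0.0169277, e^(−t/τ₂) = 0.0884605.
C₂ = 4.725·[1 − (13.6045·0.0169277 − 22.8806·0.0884605)/(-9.27612)] = 4.725·0.806629 = 3.81132 g/L.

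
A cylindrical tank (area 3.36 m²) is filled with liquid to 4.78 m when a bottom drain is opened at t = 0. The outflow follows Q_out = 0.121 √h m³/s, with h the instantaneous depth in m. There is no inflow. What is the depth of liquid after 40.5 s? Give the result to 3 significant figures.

2.12 m

Mass balance (ρ constant): A dh/dt = −0.121 √h.
Separate and integrate: 2(√h − √h₀) = −(0.121/A) t.
√h = √4.78 − 0.121·40.5/(2·3.36) = 2.1863 − 0.72924 = 1.4571.
h = 1.4571² = 2.1231 m.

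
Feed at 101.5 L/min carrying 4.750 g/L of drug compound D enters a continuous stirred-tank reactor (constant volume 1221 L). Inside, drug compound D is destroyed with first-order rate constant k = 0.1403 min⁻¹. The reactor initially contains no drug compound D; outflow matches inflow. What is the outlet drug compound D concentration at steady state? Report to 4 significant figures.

Species balance: V dC/dt = Q C_in − Q C − k V C.
Steady state (dC/dt = 0): C_ss = Q C_in/(Q + kV) = C_in/(1 + kV/Q).
C_ss = 101.5·4.750/(101.5 + 0.1403·1221) = 482.125/272.806 = 1.76728 g/L.

1.767 g/L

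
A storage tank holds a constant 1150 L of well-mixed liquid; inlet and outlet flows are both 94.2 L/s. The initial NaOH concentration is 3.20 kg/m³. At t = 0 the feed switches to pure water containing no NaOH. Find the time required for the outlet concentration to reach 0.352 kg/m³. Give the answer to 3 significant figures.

Species balance: V dC/dt = Q(C_in − C) ⇒ τ = V/Q = 12.208 s.
C(t) = C_in + (C₀ − C_in) e^(−t/τ). Set C = 0.352 and solve for t:
e^(−t/τ) = (C − C_in)/(C₀ − C_in) = (0.352 − 0)/(3.20 − 0) = 0.11000
t = −τ ln(…) = 12.208 × 2.2073 = 26.947 s.

26.9 s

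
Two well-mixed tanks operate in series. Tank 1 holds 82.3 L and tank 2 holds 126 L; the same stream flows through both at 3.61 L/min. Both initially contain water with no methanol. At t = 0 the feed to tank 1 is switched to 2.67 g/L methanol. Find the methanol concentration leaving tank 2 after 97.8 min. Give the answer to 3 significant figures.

Species balance on tank i: dCᵢ/dt = (Cᵢ₋₁ − Cᵢ)/τᵢ with τᵢ = Vᵢ/Q.
τ₁ = 82.3/3.61 = 22.798 min; τ₂ = 126/3.61 = 34.903 min.
Tank 1: C₁ = C_in(1 − e^(−t/τ₁)). Tank 2 (τ₁ ≠ τ₂): C₂ = C_in[1 − (τ₁ e^(−t/τ₁) − τ₂ e^(−t/τ₂))/(τ₁ − τ₂)].
At t = 97.8: e^(−t/τ₁) = 0.013706, e^(−t/τ₂) = 0.060686.
C₂ = 2.67·[1 − (22.798·0.013706 − 34.903·0.060686)/(-12.105)] = 2.67·0.85084 = 2.2717 g/L.

2.27 g/L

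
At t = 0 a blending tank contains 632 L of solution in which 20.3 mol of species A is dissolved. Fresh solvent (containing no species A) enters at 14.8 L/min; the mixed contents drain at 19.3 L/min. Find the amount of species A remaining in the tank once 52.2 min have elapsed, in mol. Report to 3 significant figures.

2.77 mol

Total volume: dV/dt = Q_in − Q_out = -4.5000 L/min, so V(t) = 632 − 4.5000 t and V(52.2) = 397.10 L.
Species balance (pure solvent in): dm/dt = −Q_out · m/V(t).
dm/m = −Q_out dt/(V₀ − 4.5000 t); integrating gives ln(m/m₀) = −(Q_out/(Q_in−Q_out)) ln(V/V₀).
m = m₀ (V₀/V)^(Q_out/(Q_in−Q_out)) = 20.3 × (632/397.10)^(-4.2889) = 2.7665 mol.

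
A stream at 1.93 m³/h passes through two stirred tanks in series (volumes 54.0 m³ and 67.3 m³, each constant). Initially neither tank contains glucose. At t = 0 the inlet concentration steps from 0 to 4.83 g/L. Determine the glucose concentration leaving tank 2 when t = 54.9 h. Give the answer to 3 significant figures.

2.52 g/L

Each tank obeys Vᵢ dCᵢ/dt = Q(Cᵢ₋₁ − Cᵢ), so τᵢ = Vᵢ/Q.
τ₁ = 54.0/1.93 = 27.979 h; τ₂ = 67.3/1.93 = 34.870 h.
Solving the cascade with C₁(0)=C₂(0)=0 gives C₂(t) = C_in[1 − (τ₁ e^(−t/τ₁) − τ₂ e^(−t/τ₂))/(τ₁ − τ₂)].
At t = 54.9: e^(−t/τ₁) = 0.14055, e^(−t/τ₂) = 0.20713.
C₂ = 4.83·[1 − (27.979·0.14055 − 34.870·0.20713)/(-6.8912)] = 4.83·0.52255 = 2.5239 g/L.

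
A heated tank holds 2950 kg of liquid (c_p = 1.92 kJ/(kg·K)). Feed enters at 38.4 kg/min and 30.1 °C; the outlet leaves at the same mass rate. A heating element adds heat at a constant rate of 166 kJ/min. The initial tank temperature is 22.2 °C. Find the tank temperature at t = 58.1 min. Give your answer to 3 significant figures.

M c_p dT/dt = ṁ c_p (T_in − T) + Q̇.
τ = M/ṁ = 76.823 min; T_ss = T_in + Q̇/(ṁ c_p) = 30.1 + 166/(38.4·1.92) = 32.352 °C.
Solution: T(t) = T_ss + (T₀ − T_ss) e^(−t/τ).
T(58.1) = 32.352 + (-10.152)·e^(−58.1/76.823) = 32.352 + (-10.152)·0.46941 = 27.586 °C.

27.6 °C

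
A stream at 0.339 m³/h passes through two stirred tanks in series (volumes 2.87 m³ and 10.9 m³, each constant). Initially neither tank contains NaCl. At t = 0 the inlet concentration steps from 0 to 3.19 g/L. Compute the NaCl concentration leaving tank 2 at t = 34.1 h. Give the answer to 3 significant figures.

Each tank obeys Vᵢ dCᵢ/dt = Q(Cᵢ₋₁ − Cᵢ), so τᵢ = Vᵢ/Q.
τ₁ = 2.87/0.339 = 8.4661 h; τ₂ = 10.9/0.339 = 32.153 h.
Tank 1: C₁ = C_in(1 − e^(−t/τ₁)). Tank 2 (τ₁ ≠ τ₂): C₂ = C_in[1 − (τ₁ e^(−t/τ₁) − τ₂ e^(−t/τ₂))/(τ₁ − τ₂)].
At t = 34.1: e^(−t/τ₁) = 0.017813, e^(−t/τ₂) = 0.34627.
C₂ = 3.19·[1 − (8.4661·0.017813 − 32.153·0.34627)/(-23.687)] = 3.19·0.53634 = 1.7109 g/L.

1.71 g/L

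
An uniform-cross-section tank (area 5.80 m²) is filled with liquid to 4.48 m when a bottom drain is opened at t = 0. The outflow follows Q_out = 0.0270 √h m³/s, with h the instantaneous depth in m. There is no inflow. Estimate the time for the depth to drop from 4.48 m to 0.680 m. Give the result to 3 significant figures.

A dh/dt = −Q_out = −0.0270 √h.
Separate and integrate: 2(√h − √h₀) = −(0.0270/A) t.
t = 2A(√h₀ − √h)/0.0270 = 2·5.80·(√4.48 − √0.680)/0.0270
  = 11.600 × (2.1166 − 0.82462) / 0.0270 = 555.07 s.

555 s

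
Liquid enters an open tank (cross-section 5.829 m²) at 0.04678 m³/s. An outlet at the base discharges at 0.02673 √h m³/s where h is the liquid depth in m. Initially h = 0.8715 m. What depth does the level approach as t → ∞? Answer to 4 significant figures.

3.063 m

A dh/dt = Q_in − 0.02673 √h. Steady state requires inflow = outflow:
Q_in = 0.02673 √h_ss ⇒ √h_ss = 0.04678/0.02673 = 1.75009.
h_ss = 1.75009² = 3.06283 m. (Since h₀ = 0.8715 m < h_ss, the level will rise toward this value.)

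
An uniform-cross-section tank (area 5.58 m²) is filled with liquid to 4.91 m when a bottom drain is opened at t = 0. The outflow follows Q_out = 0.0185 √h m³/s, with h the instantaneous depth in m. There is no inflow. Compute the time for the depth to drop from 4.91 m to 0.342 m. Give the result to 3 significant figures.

With no inflow, A dh/dt = −0.0185 √h.
∫ h^(−1/2) dh = −(0.0185/A) ∫ dt, giving 2√h = 2√h₀ − (0.0185/A) t.
t = 2A(√h₀ − √h)/0.0185 = 2·5.58·(√4.91 − √0.342)/0.0185
  = 11.160 × (2.2159 − 0.58481) / 0.0185 = 983.92 s.

984 s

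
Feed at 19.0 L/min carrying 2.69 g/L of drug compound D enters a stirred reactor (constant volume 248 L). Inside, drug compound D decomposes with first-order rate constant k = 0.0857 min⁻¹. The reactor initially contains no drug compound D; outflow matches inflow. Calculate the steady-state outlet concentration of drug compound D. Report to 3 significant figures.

V dC/dt = Q(C_in − C) − k V C.
Steady state (dC/dt = 0): C_ss = Q C_in/(Q + kV) = C_in/(1 + kV/Q).
C_ss = 19.0·2.69/(19.0 + 0.0857·248) = 51.110/40.254 = 1.2697 g/L.

1.27 g/L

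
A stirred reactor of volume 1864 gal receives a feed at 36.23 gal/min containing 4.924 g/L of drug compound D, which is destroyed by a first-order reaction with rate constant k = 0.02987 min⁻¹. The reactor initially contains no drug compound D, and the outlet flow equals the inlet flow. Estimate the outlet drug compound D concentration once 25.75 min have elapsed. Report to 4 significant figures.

1.396 g/L

Species balance: V dC/dt = Q C_in − Q C − k V C.
dC/dt = (Q/V) C_in − (Q/V + k) C; effective rate a = Q/V + k = 0.0194367 + 0.02987 = 0.0493067 min⁻¹.
C_ss = Q C_in/(Q + kV) = 1.94104 g/L; C(t) = C_ss + (C₀ − C_ss) e^(−a t).
C(25.75) = 1.94104 + (-1.94104)·e^(−0.0493067·25.75) = 1.94104 + (-1.94104)·0.280931 = 1.39574 g/L.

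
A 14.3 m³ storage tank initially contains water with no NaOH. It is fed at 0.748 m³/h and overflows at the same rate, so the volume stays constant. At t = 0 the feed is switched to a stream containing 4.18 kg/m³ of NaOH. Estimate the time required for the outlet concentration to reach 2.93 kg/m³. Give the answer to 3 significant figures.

23.1 h

Species balance on the tank: V dC/dt = Q(C_in − C), so τ = V/Q = 19.118 h.
C(t) = C_in + (C₀ − C_in) e^(−t/τ). Set C = 2.93 and solve for t:
e^(−t/τ) = (C − C_in)/(C₀ − C_in) = (2.93 − 4.18)/(0 − 4.18) = 0.29904
t = −τ ln(…) = 19.118 × 1.2072 = 23.078 h.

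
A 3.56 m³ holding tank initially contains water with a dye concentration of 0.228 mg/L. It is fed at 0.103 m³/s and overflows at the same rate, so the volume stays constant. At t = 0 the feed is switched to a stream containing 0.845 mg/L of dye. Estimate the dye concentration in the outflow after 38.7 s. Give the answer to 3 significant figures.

Accumulation = in − out for the solute gives V dC/dt = Q(C_in − C).
Rewrite as dC/dt + C/τ = C_in/τ, τ = V/Q = 34.563 s.
Integrating: C(t) = C_in + (C₀ − C_in) e^(−t/τ).
C(38.7) = 0.845 + (0.228 − 0.845)·e^(−38.7/34.563) = 0.845 + (-0.61700)·0.32638 = 0.64362 mg/L.

0.644 mg/L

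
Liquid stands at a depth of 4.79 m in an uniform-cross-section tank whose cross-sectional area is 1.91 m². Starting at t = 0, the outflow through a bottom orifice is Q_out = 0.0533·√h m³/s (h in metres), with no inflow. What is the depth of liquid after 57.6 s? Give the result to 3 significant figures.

With no inflow, A dh/dt = −0.0533 √h.
Separate and integrate: 2(√h − √h₀) = −(0.0533/A) t.
√h = √4.79 − 0.0533·57.6/(2·1.91) = 2.1886 − 0.80369 = 1.3849.
h = 1.3849² = 1.9180 m.

1.92 m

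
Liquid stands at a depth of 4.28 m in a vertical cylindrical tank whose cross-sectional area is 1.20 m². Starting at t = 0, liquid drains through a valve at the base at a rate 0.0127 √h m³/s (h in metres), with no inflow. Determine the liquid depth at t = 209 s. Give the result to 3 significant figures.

With no inflow, A dh/dt = −0.0127 √h.
Separate and integrate: 2(√h − √h₀) = −(0.0127/A) t.
√h = √4.28 − 0.0127·209/(2·1.20) = 2.0688 − 1.1060 = 0.96286.
h = 0.96286² = 0.92710 m.

0.927 m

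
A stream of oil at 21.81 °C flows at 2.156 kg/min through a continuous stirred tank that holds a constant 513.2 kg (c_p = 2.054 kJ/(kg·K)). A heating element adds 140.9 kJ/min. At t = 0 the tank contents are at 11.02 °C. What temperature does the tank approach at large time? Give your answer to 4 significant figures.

Heat balance on the well-mixed liquid: M c_p dT/dt = ṁ c_p (T_in − T) + 140.9.
At steady state dT/dt = 0 ⇒ T_ss = T_in + Q̇/(ṁ c_p) = 21.81 + 140.9/(2.156·2.054) = 53.6272 °C.

53.63 °C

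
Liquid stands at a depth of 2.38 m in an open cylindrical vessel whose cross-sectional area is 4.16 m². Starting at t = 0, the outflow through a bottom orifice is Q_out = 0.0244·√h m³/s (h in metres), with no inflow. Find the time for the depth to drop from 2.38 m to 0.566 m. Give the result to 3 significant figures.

270 s

Mass balance (ρ constant): A dh/dt = −0.0244 √h.
This is separable: 2 d(√h)/dt = −0.0244/A, so √h = √h₀ − (0.0244/(2A)) t.
t = 2A(√h₀ − √h)/0.0244 = 2·4.16·(√2.38 − √0.566)/0.0244
  = 8.3200 × (1.5427 − 0.75233) / 0.0244 = 269.51 s.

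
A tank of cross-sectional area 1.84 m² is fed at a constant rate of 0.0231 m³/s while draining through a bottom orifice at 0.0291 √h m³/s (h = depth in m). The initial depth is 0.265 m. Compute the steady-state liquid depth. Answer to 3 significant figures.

Mass balance (ρ constant): A dh/dt = Q_in − 0.0291 √h. At steady state dh/dt = 0:
Q_in = 0.0291 √h_ss ⇒ √h_ss = 0.0231/0.0291 = 0.79381.
h_ss = 0.79381² = 0.63014 m. (Since h₀ = 0.265 m < h_ss, the level will rise toward this value.)

0.630 m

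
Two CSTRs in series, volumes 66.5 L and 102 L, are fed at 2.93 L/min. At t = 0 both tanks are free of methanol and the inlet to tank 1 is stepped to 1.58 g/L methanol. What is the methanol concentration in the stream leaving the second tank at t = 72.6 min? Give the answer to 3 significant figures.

1.14 g/L

Each tank obeys Vᵢ dCᵢ/dt = Q(Cᵢ₋₁ − Cᵢ), so τᵢ = Vᵢ/Q.
τ₁ = 66.5/2.93 = 22.696 min; τ₂ = 102/2.93 = 34.812 min.
Solving the cascade with C₁(0)=C₂(0)=0 gives C₂(t) = C_in[1 − (τ₁ e^(−t/τ₁) − τ₂ e^(−t/τ₂))/(τ₁ − τ₂)].
At t = 72.6: e^(−t/τ₁) = 0.040812, e^(−t/τ₂) = 0.12425.
C₂ = 1.58·[1 − (22.696·0.040812 − 34.812·0.12425)/(-12.116)] = 1.58·0.71946 = 1.1367 g/L.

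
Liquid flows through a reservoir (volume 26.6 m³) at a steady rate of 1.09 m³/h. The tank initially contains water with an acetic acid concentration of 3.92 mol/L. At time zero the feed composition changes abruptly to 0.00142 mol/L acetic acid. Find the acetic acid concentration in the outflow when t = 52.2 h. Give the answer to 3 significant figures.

0.463 mol/L

Unsteady species balance (constant V, well mixed): V dC/dt = Q(C_in − C).
So dC/dt = (C_in − C)/τ with τ = V/Q = 26.6/1.09 = 24.404 h.
Solution: C(t) = C_in + (C₀ − C_in) e^(−t/τ).
C(52.2) = 0.00142 + (3.92 − 0.00142)·e^(−52.2/24.404) = 0.00142 + (3.9186)·0.11777 = 0.46291 mol/L.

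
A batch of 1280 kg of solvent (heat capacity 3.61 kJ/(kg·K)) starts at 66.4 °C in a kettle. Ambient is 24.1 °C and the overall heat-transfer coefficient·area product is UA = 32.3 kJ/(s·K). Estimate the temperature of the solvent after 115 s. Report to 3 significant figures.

43.0 °C

Energy balance: M c_p dT/dt = −UA(T − T_amb).
dT/dt = (T_ss − T)/τ with T_ss = T_amb = 24.100 °C, τ = M c_p/UA = 1280·3.61/32.3 = 143.06 s.
Integrating: T(t) = T_ss + (T₀ − T_ss) e^(−t/τ).
T(115) = 24.100 + (42.300)·0.44760 = 43.033 °C.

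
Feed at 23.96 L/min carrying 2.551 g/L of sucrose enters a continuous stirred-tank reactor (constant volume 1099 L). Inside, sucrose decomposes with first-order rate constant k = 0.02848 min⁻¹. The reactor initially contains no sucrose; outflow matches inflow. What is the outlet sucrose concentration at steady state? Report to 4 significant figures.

1.106 g/L

Accumulation = in − out − consumed: V dC/dt = Q C_in − Q C − k V C.
At steady state: 0 = Q C_in − (Q + kV) C_ss, so C_ss = Q C_in/(Q + kV).
C_ss = 23.96·2.551/(23.96 + 0.02848·1099) = 61.1220/55.2595 = 1.10609 g/L.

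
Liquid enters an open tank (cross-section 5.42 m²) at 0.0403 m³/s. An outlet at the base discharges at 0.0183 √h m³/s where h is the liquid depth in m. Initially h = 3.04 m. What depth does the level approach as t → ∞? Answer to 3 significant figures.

4.85 m

A dh/dt = Q_in − 0.0183 √h. Steady state requires inflow = outflow:
Q_in = 0.0183 √h_ss ⇒ √h_ss = 0.0403/0.0183 = 2.2022.
h_ss = 2.2022² = 4.8496 m. (Since h₀ = 3.04 m < h_ss, the level will rise toward this value.)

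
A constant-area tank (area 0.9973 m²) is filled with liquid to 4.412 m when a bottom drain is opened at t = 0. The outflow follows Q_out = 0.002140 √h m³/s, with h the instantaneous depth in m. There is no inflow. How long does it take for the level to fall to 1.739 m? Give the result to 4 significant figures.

728.6 s

With no inflow, A dh/dt = −0.002140 √h.
∫ h^(−1/2) dh = −(0.002140/A) ∫ dt, giving 2√h = 2√h₀ − (0.002140/A) t.
t = 2A(√h₀ − √h)/0.002140 = 2·0.9973·(√4.412 − √1.739)/0.002140
  = 1.99460 × (2.10048 − 1.31871) / 0.002140 = 728.648 s.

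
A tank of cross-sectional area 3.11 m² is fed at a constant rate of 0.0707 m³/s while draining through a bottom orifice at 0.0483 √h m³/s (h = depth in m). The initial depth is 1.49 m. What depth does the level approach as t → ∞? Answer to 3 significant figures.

A dh/dt = Q_in − 0.0483 √h. Steady state requires inflow = outflow:
Q_in = 0.0483 √h_ss ⇒ √h_ss = 0.0707/0.0483 = 1.4638.
h_ss = 1.4638² = 2.1426 m. (Since h₀ = 1.49 m < h_ss, the level will rise toward this value.)

2.14 m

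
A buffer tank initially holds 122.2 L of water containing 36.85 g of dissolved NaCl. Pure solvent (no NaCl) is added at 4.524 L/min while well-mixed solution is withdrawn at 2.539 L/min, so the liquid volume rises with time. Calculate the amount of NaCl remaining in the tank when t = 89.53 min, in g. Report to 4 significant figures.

Let m(t) be the amount of NaCl. Volume: V(t) = V₀ + (Q_in − Q_out) t = 122.2 + 1.98500 t; V(89.53) = 299.917 L.
No NaCl enters, so dm/dt = −Q_out · (m/V).
Separate: dm/m = −Q_out dt/V(t) ⇒ ln(m/m₀) = −(Q_out/(Q_in−Q_out)) ln(V/V₀).
m = m₀ (V₀/V)^(Q_out/(Q_in−Q_out)) = 36.85 × (122.2/299.917)^(1.27909) = 11.6864 g.

11.69 g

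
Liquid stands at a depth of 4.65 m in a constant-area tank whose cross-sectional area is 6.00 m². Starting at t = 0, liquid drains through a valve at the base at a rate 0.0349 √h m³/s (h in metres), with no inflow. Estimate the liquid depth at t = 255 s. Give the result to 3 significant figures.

2.00 m

With no inflow, A dh/dt = −0.0349 √h.
This is separable: 2 d(√h)/dt = −0.0349/A, so √h = √h₀ − (0.0349/(2A)) t.
√h = √4.65 − 0.0349·255/(2·6.00) = 2.1564 − 0.74162 = 1.4148.
h = 1.4148² = 2.0015 m.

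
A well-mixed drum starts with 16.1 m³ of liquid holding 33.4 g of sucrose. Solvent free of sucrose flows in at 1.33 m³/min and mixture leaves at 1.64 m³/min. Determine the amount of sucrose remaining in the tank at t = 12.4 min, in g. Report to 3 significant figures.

Let m(t) be the amount of sucrose. Volume: V(t) = V₀ + (Q_in − Q_out) t = 16.1 − 0.31000 t; V(12.4) = 12.256 m³.
Species balance (pure solvent in): dm/dt = −Q_out · m/V(t).
Separate: dm/m = −Q_out dt/V(t) ⇒ ln(m/m₀) = −(Q_out/(Q_in−Q_out)) ln(V/V₀).
m = m₀ (V₀/V)^(Q_out/(Q_in−Q_out)) = 33.4 × (16.1/12.256)^(-5.2903) = 7.8880 g.

7.89 g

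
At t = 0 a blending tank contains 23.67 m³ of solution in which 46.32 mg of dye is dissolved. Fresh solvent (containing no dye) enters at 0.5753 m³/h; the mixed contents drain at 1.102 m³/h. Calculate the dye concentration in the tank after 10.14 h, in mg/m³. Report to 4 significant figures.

1.480 mg/m³

Total volume: dV/dt = Q_in − Q_out = -0.526700 m³/h, so V(t) = 23.67 − 0.526700 t and V(10.14) = 18.3293 m³.
No dye enters, so dm/dt = −Q_out · (m/V).
Separate: dm/m = −Q_out dt/V(t) ⇒ ln(m/m₀) = −(Q_out/(Q_in−Q_out)) ln(V/V₀).
m = m₀ (V₀/V)^(Q_out/(Q_in−Q_out)) = 46.32 × (23.67/18.3293)^(-2.09227) = 27.1278 mg.
C = m/V = 27.1278/18.3293 = 1.48003 mg/m³.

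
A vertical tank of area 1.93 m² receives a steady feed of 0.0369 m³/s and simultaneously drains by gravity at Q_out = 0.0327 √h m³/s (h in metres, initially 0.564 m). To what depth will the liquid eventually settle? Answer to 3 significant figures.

1.27 m

Level balance: A dh/dt = 0.0369 − 0.0327 √h. Setting dh/dt = 0:
Q_in = 0.0327 √h_ss ⇒ √h_ss = 0.0369/0.0327 = 1.1284.
h_ss = 1.1284² = 1.2734 m. (Since h₀ = 0.564 m < h_ss, the level will rise toward this value.)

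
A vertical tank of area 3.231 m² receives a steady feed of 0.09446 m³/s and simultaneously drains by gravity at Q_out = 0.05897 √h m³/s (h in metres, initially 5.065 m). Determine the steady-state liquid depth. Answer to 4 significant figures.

A dh/dt = Q_in − 0.05897 √h. Steady state requires inflow = outflow:
Q_in = 0.05897 √h_ss ⇒ √h_ss = 0.09446/0.05897 = 1.60183.
h_ss = 1.60183² = 2.56586 m. (Since h₀ = 5.065 m > h_ss, the level will fall toward this value.)

2.566 m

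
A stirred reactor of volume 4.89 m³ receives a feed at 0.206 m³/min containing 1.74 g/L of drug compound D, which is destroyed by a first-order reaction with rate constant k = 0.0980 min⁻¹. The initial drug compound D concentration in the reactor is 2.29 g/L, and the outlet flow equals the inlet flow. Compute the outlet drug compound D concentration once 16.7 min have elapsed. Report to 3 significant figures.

Species balance: V dC/dt = Q C_in − Q C − k V C.
This is linear with rate a = Q/V + k = 0.14013 min⁻¹.
C_ss = Q C_in/(Q + kV) = 0.52310 g/L; C(t) = C_ss + (C₀ − C_ss) e^(−a t).
C(16.7) = 0.52310 + (1.7669)·e^(−0.14013·16.7) = 0.52310 + (1.7669)·0.096316 = 0.69328 g/L.

0.693 g/L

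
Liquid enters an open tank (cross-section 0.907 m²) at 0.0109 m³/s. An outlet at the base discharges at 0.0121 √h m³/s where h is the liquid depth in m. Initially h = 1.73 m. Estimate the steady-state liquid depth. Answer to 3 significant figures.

0.811 m

Level balance: A dh/dt = 0.0109 − 0.0121 √h. Setting dh/dt = 0:
Q_in = 0.0121 √h_ss ⇒ √h_ss = 0.0109/0.0121 = 0.90083.
h_ss = 0.90083² = 0.81149 m. (Since h₀ = 1.73 m > h_ss, the level will fall toward this value.)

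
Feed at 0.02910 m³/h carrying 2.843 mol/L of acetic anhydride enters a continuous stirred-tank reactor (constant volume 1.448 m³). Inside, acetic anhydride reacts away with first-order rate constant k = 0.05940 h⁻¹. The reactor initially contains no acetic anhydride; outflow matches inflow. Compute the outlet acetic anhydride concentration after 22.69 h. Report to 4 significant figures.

0.6004 mol/L

Accumulation = in − out − consumed: V dC/dt = Q C_in − Q C − k V C.
This is linear with rate a = Q/V + k = 0.0794967 h⁻¹.
C_ss = Q C_in/(Q + kV) = 0.718708 mol/L; C(t) = C_ss + (C₀ − C_ss) e^(−a t).
C(22.69) = 0.718708 + (-0.718708)·e^(−0.0794967·22.69) = 0.718708 + (-0.718708)·0.164675 = 0.600354 mol/L.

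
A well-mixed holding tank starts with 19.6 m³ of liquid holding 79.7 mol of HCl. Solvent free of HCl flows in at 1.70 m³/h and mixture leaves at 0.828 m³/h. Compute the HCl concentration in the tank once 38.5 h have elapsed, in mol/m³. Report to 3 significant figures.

0.581 mol/m³

Let m(t) be the amount of HCl. Volume: V(t) = V₀ + (Q_in − Q_out) t = 19.6 + 0.87200 t; V(38.5) = 53.172 m³.
No HCl enters, so dm/dt = −Q_out · (m/V).
Separate: dm/m = −Q_out dt/V(t) ⇒ ln(m/m₀) = −(Q_out/(Q_in−Q_out)) ln(V/V₀).
m = m₀ (V₀/V)^(Q_out/(Q_in−Q_out)) = 79.7 × (19.6/53.172)^(0.94954) = 30.896 mol.
C = m/V = 30.896/53.172 = 0.58106 mol/m³.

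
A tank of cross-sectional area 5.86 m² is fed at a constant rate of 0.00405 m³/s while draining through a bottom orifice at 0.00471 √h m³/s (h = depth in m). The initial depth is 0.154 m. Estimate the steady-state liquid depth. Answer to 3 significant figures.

Mass balance (ρ constant): A dh/dt = Q_in − 0.00471 √h. At steady state dh/dt = 0:
Q_in = 0.00471 √h_ss ⇒ √h_ss = 0.00405/0.00471 = 0.85987.
h_ss = 0.85987² = 0.73938 m. (Since h₀ = 0.154 m < h_ss, the level will rise toward this value.)

0.739 m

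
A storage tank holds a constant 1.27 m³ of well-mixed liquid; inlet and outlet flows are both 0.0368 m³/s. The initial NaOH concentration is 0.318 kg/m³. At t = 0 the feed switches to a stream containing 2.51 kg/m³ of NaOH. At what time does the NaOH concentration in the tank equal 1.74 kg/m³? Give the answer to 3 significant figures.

Accumulation = in − out for the solute gives V dC/dt = Q(C_in − C), so τ = V/Q = 34.511 s.
C(t) = C_in + (C₀ − C_in) e^(−t/τ). Set C = 1.74 and solve for t:
e^(−t/τ) = (C − C_in)/(C₀ − C_in) = (1.74 − 2.51)/(0.318 − 2.51) = 0.35128
t = −τ ln(…) = 34.511 × 1.0462 = 36.105 s.

36.1 s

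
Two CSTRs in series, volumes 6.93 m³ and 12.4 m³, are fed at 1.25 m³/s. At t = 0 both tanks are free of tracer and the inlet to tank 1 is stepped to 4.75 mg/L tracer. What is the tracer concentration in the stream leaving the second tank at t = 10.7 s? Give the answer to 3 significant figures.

1.96 mg/L

Each tank obeys Vᵢ dCᵢ/dt = Q(Cᵢ₋₁ − Cᵢ), so τᵢ = Vᵢ/Q.
τ₁ = 6.93/1.25 = 5.5440 s; τ₂ = 12.4/1.25 = 9.9200 s.
Solving the cascade with C₁(0)=C₂(0)=0 gives C₂(t) = C_in[1 − (τ₁ e^(−t/τ₁) − τ₂ e^(−t/τ₂))/(τ₁ − τ₂)].
At t = 10.7: e^(−t/τ₁) = 0.14515, e^(−t/τ₂) = 0.34006.
C₂ = 4.75·[1 − (5.5440·0.14515 − 9.9200·0.34006)/(-4.3760)] = 4.75·0.41300 = 1.9617 mg/L.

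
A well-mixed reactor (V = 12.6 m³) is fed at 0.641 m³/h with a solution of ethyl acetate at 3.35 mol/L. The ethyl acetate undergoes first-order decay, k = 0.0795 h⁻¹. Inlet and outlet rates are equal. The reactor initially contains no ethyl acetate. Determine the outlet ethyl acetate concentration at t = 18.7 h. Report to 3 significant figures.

1.19 mol/L

V dC/dt = Q(C_in − C) − k V C.
This is linear with rate a = Q/V + k = 0.13037 h⁻¹.
C_ss = Q C_in/(Q + kV) = 1.3072 mol/L; C(t) = C_ss + (C₀ − C_ss) e^(−a t).
C(18.7) = 1.3072 + (-1.3072)·e^(−0.13037·18.7) = 1.3072 + (-1.3072)·0.087337 = 1.1930 mol/L.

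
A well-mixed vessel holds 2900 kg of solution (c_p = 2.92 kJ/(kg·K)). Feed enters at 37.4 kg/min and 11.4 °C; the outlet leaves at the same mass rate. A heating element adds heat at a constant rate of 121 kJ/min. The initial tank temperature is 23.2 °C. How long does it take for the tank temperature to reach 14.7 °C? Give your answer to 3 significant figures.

M c_p dT/dt = ṁ c_p (T_in − T) + Q̇.
τ = M/ṁ = 77.540 min; T_ss = T_in + Q̇/(ṁ c_p) = 12.508 °C.
T(t) = T_ss + (T₀ − T_ss) e^(−t/τ). Set T = 14.7:
e^(−t/τ) = (14.7 − 12.508)/(23.2 − 12.508) = 0.20501
t = −77.540 · ln(0.20501) = 122.88 min.

123 min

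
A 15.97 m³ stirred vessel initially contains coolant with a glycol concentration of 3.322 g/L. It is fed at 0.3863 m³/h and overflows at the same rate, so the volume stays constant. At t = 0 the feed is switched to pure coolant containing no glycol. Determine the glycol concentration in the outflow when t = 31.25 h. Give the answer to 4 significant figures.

1.560 g/L

Accumulation = in − out for the solute gives V dC/dt = Q(C_in − C).
So dC/dt = (C_in − C)/τ with τ = V/Q = 15.97/0.3863 = 41.3409 h.
This is linear first-order; C(t) = C_in + (C₀ − C_in) e^(−t/τ).
C(31.25) = 0 + (3.322 − 0)·e^(−31.25/41.3409) = 0 + (3.32200)·0.469583 = 1.55996 g/L.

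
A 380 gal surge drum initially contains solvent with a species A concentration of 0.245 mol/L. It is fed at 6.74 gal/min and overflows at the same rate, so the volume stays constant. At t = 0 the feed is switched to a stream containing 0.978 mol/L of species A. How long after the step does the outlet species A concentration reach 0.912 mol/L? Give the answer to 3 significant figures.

136 min

Species balance: V dC/dt = Q(C_in − C) ⇒ τ = V/Q = 56.380 min.
C(t) = C_in + (C₀ − C_in) e^(−t/τ). Set C = 0.912 and solve for t:
e^(−t/τ) = (C − C_in)/(C₀ − C_in) = (0.912 − 0.978)/(0.245 − 0.978) = 0.090041
t = −τ ln(…) = 56.380 × 2.4075 = 135.73 min.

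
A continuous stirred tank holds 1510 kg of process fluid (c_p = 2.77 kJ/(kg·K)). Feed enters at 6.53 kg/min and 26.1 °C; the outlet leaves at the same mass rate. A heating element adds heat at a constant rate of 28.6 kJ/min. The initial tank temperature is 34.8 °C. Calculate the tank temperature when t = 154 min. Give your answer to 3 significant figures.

M c_p dT/dt = ṁ c_p (T_in − T) + Q̇.
Rearrange: dT/dt = (T_ss − T)/τ with τ = M/ṁ = 231.24 min and T_ss = T_in + Q̇/(ṁ c_p) = 27.681 °C.
Integrating: T(t) = T_ss + (T₀ − T_ss) e^(−t/τ).
T(154) = 27.681 + (7.1188)·e^(−154/231.24) = 27.681 + (7.1188)·0.51377 = 31.339 °C.

31.3 °C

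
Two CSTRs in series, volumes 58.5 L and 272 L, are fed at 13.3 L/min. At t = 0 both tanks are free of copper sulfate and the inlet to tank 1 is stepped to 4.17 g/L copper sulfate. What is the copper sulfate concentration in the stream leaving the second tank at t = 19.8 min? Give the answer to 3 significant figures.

2.17 g/L

Time constants: τᵢ = Vᵢ/Q for each well-mixed tank.
τ₁ = 58.5/13.3 = 4.3985 min; τ₂ = 272/13.3 = 20.451 min.
Solving the cascade with C₁(0)=C₂(0)=0 gives C₂(t) = C_in[1 − (τ₁ e^(−t/τ₁) − τ₂ e^(−t/τ₂))/(τ₁ − τ₂)].
At t = 19.8: e^(−t/τ₁) = 0.011092, e^(−t/τ₂) = 0.37978.
C₂ = 4.17·[1 − (4.3985·0.011092 − 20.451·0.37978)/(-16.053)] = 4.17·0.51920 = 2.1651 g/L.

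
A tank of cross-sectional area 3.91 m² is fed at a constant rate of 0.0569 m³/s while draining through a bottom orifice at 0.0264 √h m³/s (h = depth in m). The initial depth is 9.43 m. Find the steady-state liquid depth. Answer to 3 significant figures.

4.65 m

Level balance: A dh/dt = 0.0569 − 0.0264 √h. Setting dh/dt = 0:
Q_in = 0.0264 √h_ss ⇒ √h_ss = 0.0569/0.0264 = 2.1553.
h_ss = 2.1553² = 4.6453 m. (Since h₀ = 9.43 m > h_ss, the level will fall toward this value.)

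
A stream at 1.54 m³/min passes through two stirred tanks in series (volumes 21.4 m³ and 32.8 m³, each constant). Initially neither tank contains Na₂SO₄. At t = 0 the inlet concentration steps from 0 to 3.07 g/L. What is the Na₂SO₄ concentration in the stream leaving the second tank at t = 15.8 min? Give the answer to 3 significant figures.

0.712 g/L

Time constants: τᵢ = Vᵢ/Q for each well-mixed tank.
τ₁ = 21.4/1.54 = 13.896 min; τ₂ = 32.8/1.54 = 21.299 min.
Tank 1: C₁ = C_in(1 − e^(−t/τ₁)). Tank 2 (τ₁ ≠ τ₂): C₂ = C_in[1 − (τ₁ e^(−t/τ₁) − τ₂ e^(−t/τ₂))/(τ₁ − τ₂)].
At t = 15.8: e^(−t/τ₁) = 0.32078, e^(−t/τ₂) = 0.47624.
C₂ = 3.07·[1 − (13.896·0.32078 − 21.299·0.47624)/(-7.4026)] = 3.07·0.23192 = 0.71200 g/L.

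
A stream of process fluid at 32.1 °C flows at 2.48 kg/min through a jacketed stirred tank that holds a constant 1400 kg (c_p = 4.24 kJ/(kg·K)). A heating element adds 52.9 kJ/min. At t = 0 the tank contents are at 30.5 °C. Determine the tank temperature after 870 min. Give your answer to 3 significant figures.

35.7 °C

M c_p dT/dt = ṁ c_p (T_in − T) + Q̇.
Rearrange: dT/dt = (T_ss − T)/τ with τ = M/ṁ = 564.52 min and T_ss = T_in + Q̇/(ṁ c_p) = 37.131 °C.
Solution: T(t) = T_ss + (T₀ − T_ss) e^(−t/τ).
T(870) = 37.131 + (-6.6308)·e^(−870/564.52) = 37.131 + (-6.6308)·0.21414 = 35.711 °C.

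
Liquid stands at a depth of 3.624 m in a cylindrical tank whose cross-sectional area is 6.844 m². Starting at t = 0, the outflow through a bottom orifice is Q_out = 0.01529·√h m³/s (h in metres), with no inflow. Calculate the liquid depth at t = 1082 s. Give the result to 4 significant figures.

0.4831 m

Volume balance on the tank: A dh/dt = −0.01529 √h.
Separate and integrate: 2(√h − √h₀) = −(0.01529/A) t.
√h = √3.624 − 0.01529·1082/(2·6.844) = 1.90368 − 1.20863 = 0.695047.
h = 0.695047² = 0.483090 m.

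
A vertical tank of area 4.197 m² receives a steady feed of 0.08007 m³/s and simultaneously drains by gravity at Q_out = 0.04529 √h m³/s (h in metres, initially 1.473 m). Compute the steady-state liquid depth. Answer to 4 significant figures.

3.126 m

Volume balance on the tank: A dh/dt = Q_in − 0.04529 √h. At steady state dh/dt = 0:
Q_in = 0.04529 √h_ss ⇒ √h_ss = 0.08007/0.04529 = 1.76794.
h_ss = 1.76794² = 3.12561 m. (Since h₀ = 1.473 m < h_ss, the level will rise toward this value.)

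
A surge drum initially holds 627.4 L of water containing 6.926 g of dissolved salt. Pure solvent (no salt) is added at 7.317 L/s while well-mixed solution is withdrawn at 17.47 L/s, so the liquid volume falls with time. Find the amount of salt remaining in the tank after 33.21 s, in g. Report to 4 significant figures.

1.838 g

Total volume: dV/dt = Q_in − Q_out = -10.1530 L/s, so V(t) = 627.4 − 10.1530 t and V(33.21) = 290.219 L.
No salt enters, so dm/dt = −Q_out · (m/V).
Separate: dm/m = −Q_out dt/V(t) ⇒ ln(m/m₀) = −(Q_out/(Q_in−Q_out)) ln(V/V₀).
m = m₀ (V₀/V)^(Q_out/(Q_in−Q_out)) = 6.926 × (627.4/290.219)^(-1.72067) = 1.83810 g.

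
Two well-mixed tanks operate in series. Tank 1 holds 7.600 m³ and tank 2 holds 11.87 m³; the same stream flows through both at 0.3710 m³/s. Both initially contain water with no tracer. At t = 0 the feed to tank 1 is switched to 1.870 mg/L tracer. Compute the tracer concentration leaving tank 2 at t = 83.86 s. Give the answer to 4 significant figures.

Species balance on tank i: dCᵢ/dt = (Cᵢ₋₁ − Cᵢ)/τᵢ with τᵢ = Vᵢ/Q.
τ₁ = 7.600/0.3710 = 20.4852 s; τ₂ = 11.87/0.3710 = 31.9946 s.
Tank 1: C₁ = C_in(1 − e^(−t/τ₁)). Tank 2 (τ₁ ≠ τ₂): C₂ = C_in[1 − (τ₁ e^(−t/τ₁) − τ₂ e^(−t/τ₂))/(τ₁ − τ₂)].
At t = 83.86: e^(−t/τ₁) = 0.0166775, e^(−t/τ₂) = 0.0727253.
C₂ = 1.870·[1 − (20.4852·0.0166775 − 31.9946·0.0727253)/(-11.5094)] = 1.870·0.827518 = 1.54746 mg/L.

1.547 mg/L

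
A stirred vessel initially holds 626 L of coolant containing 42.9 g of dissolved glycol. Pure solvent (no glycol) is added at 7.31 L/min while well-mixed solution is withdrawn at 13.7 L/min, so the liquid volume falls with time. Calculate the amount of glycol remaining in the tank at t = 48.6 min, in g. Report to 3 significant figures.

Let m(t) be the amount of glycol. Volume: V(t) = V₀ + (Q_in − Q_out) t = 626 − 6.3900 t; V(48.6) = 315.45 L.
Species balance (pure solvent in): dm/dt = −Q_out · m/V(t).
Separate: dm/m = −Q_out dt/V(t) ⇒ ln(m/m₀) = −(Q_out/(Q_in−Q_out)) ln(V/V₀).
m = m₀ (V₀/V)^(Q_out/(Q_in−Q_out)) = 42.9 × (626/315.45)^(-2.1440) = 9.8697 g.

9.87 g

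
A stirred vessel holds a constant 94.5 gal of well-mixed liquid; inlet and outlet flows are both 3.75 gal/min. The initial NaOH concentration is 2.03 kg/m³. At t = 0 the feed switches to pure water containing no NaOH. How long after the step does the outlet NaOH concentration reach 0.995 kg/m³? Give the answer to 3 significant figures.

18.0 min

Species balance: V dC/dt = Q(C_in − C) ⇒ τ = V/Q = 25.200 min.
C(t) = C_in + (C₀ − C_in) e^(−t/τ). Set C = 0.995 and solve for t:
e^(−t/τ) = (C − C_in)/(C₀ − C_in) = (0.995 − 0)/(2.03 − 0) = 0.49015
t = −τ ln(…) = 25.200 × 0.71305 = 17.969 min.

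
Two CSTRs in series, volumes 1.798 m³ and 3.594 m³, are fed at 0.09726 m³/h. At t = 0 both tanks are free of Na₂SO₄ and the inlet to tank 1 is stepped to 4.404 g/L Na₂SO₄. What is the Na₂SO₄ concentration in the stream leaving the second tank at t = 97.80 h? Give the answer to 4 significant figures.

3.801 g/L

Time constants: τᵢ = Vᵢ/Q for each well-mixed tank.
τ₁ = 1.798/0.09726 = 18.4865 h; τ₂ = 3.594/0.09726 = 36.9525 h.
Tank 1: C₁ = C_in(1 − e^(−t/τ₁)). Tank 2 (τ₁ ≠ τ₂): C₂ = C_in[1 − (τ₁ e^(−t/τ₁) − τ₂ e^(−t/τ₂))/(τ₁ − τ₂)].
At t = 97.80: e^(−t/τ₁) = 0.00504006, e^(−t/τ₂) = 0.0708889.
C₂ = 4.404·[1 − (18.4865·0.00504006 − 36.9525·0.0708889)/(-18.4660)] = 4.404·0.863189 = 3.80148 g/L.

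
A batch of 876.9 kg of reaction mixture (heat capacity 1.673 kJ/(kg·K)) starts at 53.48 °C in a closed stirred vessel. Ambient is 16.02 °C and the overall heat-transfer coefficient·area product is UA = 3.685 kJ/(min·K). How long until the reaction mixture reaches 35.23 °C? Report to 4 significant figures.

Lumped-capacitance energy balance: M c_p dT/dt = UA(T_amb − T).
τ = M c_p/UA = 398.115 min; T_ss = T_amb = 16.0200 °C.
T(t) = T_ss + (T₀ − T_ss)e^(−t/τ); set T = 35.23:
t = −τ ln[(T − T_ss)/(T₀ − T_ss)] = −398.115 · ln(0.512814) = 265.878 min.

265.9 min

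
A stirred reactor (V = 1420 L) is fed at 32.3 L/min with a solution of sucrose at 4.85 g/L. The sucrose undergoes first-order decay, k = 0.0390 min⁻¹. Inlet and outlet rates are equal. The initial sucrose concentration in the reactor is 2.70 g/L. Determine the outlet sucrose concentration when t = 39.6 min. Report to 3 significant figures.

1.87 g/L

Accumulation = in − out − consumed: V dC/dt = Q C_in − Q C − k V C.
This is linear with rate a = Q/V + k = 0.061746 min⁻¹.
C_ss = Q C_in/(Q + kV) = 1.7867 g/L; C(t) = C_ss + (C₀ − C_ss) e^(−a t).
C(39.6) = 1.7867 + (0.91333)·e^(−0.061746·39.6) = 1.7867 + (0.91333)·0.086712 = 1.8659 g/L.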